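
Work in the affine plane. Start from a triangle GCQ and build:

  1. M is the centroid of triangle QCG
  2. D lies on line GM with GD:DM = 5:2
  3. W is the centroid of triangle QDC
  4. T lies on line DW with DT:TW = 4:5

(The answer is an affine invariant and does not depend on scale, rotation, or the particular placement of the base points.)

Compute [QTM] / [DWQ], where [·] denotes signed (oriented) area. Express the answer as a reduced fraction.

Work in coordinates with G = (0, 0), C = (1, 0), Q = (0, 1).
1. M is the centroid of triangle QCG ⇒ M = (1/3, 1/3)
2. D lies on line GM with GD:DM = 5:2 ⇒ D = (5/21, 5/21)
3. W is the centroid of triangle QDC ⇒ W = (26/63, 26/63)
4. T lies on line DW with DT:TW = 4:5 ⇒ T = (179/567, 179/567)
2·[QTM] = 10/567, 2·[DWQ] = 11/63
[QTM]:[DWQ] = 10/567:11/63 = 10/99

[QTM]:[DWQ] = 10/99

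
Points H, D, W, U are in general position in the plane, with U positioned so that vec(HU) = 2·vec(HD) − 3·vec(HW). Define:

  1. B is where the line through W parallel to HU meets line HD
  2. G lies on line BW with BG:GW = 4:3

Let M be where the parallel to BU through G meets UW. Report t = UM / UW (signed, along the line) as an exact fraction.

t = 4/7

Set H = (0, 0), D = (1, 0), W = (0, 1), U = (2, -3); any affine frame gives the same invariant.
1. B is where the line through W parallel to HU meets line HD ⇒ B = (2/3, 0)
2. G lies on line BW with BG:GW = 4:3 ⇒ G = (2/7, 4/7)
through G parallel to BU: direction (4/3, -3); meets UW at M = (6/7, -5/7)
M = U + t·(W−U) with t = 4/7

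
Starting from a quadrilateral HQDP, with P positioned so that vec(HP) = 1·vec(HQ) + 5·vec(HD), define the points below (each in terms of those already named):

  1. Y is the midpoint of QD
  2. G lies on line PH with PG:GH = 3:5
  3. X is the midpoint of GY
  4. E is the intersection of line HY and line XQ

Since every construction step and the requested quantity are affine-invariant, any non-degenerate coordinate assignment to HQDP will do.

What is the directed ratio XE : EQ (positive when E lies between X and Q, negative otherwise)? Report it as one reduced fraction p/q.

XE:EQ = 5/4

Work in coordinates with H = (0, 0), Q = (1, 0), D = (0, 1), P = (1, 5).
1. Y is the midpoint of QD ⇒ Y = (1/2, 1/2)
2. G lies on line PH with PG:GH = 3:5 ⇒ G = (5/8, 25/8)
3. X is the midpoint of GY ⇒ X = (9/16, 29/16)
4. E is the intersection of line HY and line XQ ⇒ E = (29/36, 29/36)
E = X + t·(Q−X) with t = 5/9, so XE:EQ = t:(1−t) = 5/9:4/9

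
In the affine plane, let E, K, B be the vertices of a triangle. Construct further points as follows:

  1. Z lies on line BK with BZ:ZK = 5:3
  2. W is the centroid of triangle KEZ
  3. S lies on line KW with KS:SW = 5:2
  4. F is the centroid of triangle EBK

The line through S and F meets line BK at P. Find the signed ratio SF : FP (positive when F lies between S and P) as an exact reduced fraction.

Assign E = (0, 0), K = (1, 0), B = (0, 1) — the answer is frame-independent, so this choice is without loss of generality.
1. Z lies on line BK with BZ:ZK = 5:3 ⇒ Z = (5/8, 3/8)
2. W is the centroid of triangle KEZ ⇒ W = (13/24, 1/8)
3. S lies on line KW with KS:SW = 5:2 ⇒ S = (113/168, 5/56)
4. F is the centroid of triangle EBK ⇒ F = (1/3, 1/3)
line SF meets BK at P = (73/48, -25/48)
F = S + t·(P−S) with t = -2/5, so SF:FP = -2/5:7/5

SF:FP = -2/7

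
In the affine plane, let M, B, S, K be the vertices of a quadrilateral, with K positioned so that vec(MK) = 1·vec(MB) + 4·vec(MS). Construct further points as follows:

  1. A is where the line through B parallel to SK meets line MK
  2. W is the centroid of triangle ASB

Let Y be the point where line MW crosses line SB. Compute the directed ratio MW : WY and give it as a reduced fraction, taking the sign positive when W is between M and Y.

Set M = (0, 0), B = (1, 0), S = (0, 1), K = (1, 4); any affine frame gives the same invariant.
1. A is where the line through B parallel to SK meets line MK ⇒ A = (-3, -12)
2. W is the centroid of triangle ASB ⇒ W = (-2/3, -11/3)
line MW meets SB at Y = (2/13, 11/13)
W = M + t·(Y−M) with t = -13/3, so MW:WY = -13/3:16/3

MW:WY = -13/16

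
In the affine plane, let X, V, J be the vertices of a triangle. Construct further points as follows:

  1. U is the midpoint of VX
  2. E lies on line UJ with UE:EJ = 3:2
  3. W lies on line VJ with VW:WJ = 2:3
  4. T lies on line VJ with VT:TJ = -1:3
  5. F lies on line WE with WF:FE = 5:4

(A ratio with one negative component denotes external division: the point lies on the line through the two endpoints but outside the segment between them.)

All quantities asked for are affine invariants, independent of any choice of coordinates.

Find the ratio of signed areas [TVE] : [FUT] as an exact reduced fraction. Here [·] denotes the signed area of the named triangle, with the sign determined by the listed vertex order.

Choose coordinates X = (0, 0), V = (1, 0), J = (0, 1).
1. U is the midpoint of VX ⇒ U = (1/2, 0)
2. E lies on line UJ with UE:EJ = 3:2 ⇒ E = (1/5, 3/5)
3. W lies on line VJ with VW:WJ = 2:3 ⇒ W = (3/5, 2/5)
4. T lies on line VJ with VT:TJ = -1:3 ⇒ T = (3/2, -1/2)
5. F lies on line WE with WF:FE = 5:4 ⇒ F = (17/45, 23/45)
2·[TVE] = 1/10, 2·[FUT] = 9/20
[TVE]:[FUT] = 1/10:9/20 = 2/9

[TVE]:[FUT] = 2/9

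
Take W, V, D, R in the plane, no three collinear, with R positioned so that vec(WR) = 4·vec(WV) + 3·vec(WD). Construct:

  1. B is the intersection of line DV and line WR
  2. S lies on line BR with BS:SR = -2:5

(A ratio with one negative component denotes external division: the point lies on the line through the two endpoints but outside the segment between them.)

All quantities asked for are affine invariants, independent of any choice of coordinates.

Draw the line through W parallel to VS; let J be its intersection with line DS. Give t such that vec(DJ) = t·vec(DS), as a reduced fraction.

t = 19/28

Work in coordinates with W = (0, 0), V = (1, 0), D = (0, 1), R = (4, 3).
1. B is the intersection of line DV and line WR ⇒ B = (4/7, 3/7)
2. S lies on line BR with BS:SR = -2:5 ⇒ S = (-12/7, -9/7)
through W parallel to VS: direction (-19/7, -9/7); meets DS at J = (-57/49, -27/49)
J = D + t·(S−D) with t = 19/28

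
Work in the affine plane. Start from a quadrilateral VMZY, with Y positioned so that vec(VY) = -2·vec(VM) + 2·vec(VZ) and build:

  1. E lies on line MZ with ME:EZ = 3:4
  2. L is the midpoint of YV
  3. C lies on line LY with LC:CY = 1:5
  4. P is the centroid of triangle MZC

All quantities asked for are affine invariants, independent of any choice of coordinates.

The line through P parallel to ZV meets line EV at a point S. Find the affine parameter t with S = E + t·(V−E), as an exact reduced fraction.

Set V = (0, 0), M = (1, 0), Z = (0, 1), Y = (-2, 2); any affine frame gives the same invariant.
1. E lies on line MZ with ME:EZ = 3:4 ⇒ E = (4/7, 3/7)
2. L is the midpoint of YV ⇒ L = (-1, 1)
3. C lies on line LY with LC:CY = 1:5 ⇒ C = (-7/6, 7/6)
4. P is the centroid of triangle MZC ⇒ P = (-1/18, 13/18)
through P parallel to ZV: direction (0, -1); meets EV at S = (-1/18, -1/24)
S = E + t·(V−E) with t = 79/72

t = 79/72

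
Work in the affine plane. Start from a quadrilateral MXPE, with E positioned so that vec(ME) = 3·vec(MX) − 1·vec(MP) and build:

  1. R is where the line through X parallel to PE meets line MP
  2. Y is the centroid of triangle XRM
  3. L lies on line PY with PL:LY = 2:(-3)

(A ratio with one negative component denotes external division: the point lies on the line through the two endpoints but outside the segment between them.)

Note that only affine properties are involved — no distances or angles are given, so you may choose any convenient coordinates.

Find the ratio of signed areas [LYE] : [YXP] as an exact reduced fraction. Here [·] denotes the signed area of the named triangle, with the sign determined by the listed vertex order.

[LYE]:[YXP] = 45/4

Work in coordinates with M = (0, 0), X = (1, 0), P = (0, 1), E = (3, -1).
1. R is where the line through X parallel to PE meets line MP ⇒ R = (0, 2/3)
2. Y is the centroid of triangle XRM ⇒ Y = (1/3, 2/9)
3. L lies on line PY with PL:LY = 2:(-3) ⇒ L = (-2/3, 23/9)
2·[LYE] = 5, 2·[YXP] = 4/9
[LYE]:[YXP] = 5:4/9 = 45/4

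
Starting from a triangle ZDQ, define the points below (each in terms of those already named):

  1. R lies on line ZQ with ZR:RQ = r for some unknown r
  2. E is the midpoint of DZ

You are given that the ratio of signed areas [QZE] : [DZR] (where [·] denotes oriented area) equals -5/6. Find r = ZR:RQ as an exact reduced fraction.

r = 3/2

Set Z = (0, 0), D = (1, 0), Q = (0, 1); any affine frame gives the same invariant.
1. With ZR:RQ = r, write λ = r/(r+1) so R = Z + λ·(Q−Z); R is affine-linear in λ
2. E is the midpoint of DZ ⇒ E = (1/2, 0)
Every point depending on R is an affine combination of R and λ-independent points, so each such coordinate is linear in λ; the λ² term in each signed area is a multiple of (Q−Z)×(Q−Z) = 0, so 2·[QZE] and 2·[DZR] are each linear in λ. Evaluating at λ=0 and λ=1:
  2·[QZE] = 1/2,   2·[DZR] = −λ
So [QZE]:[DZR] = (1/2) / (−λ). Setting this equal to -5/6:
  1/2 = -5/6·(−λ)  ⇒  λ = 3/5
Then r = λ/(1−λ) = (3/5)/(2/5) = 3/2. Check: with r = 3/2, R = (0, 3/5) and [QZE]:[DZR] = -5/6 as required.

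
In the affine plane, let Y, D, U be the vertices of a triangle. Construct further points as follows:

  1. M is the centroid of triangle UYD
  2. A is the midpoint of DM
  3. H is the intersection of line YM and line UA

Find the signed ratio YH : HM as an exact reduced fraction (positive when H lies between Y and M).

YH:HM = -4

Choose coordinates Y = (0, 0), D = (1, 0), U = (0, 1).
1. M is the centroid of triangle UYD ⇒ M = (1/3, 1/3)
2. A is the midpoint of DM ⇒ A = (2/3, 1/6)
3. H is the intersection of line YM and line UA ⇒ H = (4/9, 4/9)
H = Y + t·(M−Y) with t = 4/3, so YH:HM = t:(1−t) = 4/3:-1/3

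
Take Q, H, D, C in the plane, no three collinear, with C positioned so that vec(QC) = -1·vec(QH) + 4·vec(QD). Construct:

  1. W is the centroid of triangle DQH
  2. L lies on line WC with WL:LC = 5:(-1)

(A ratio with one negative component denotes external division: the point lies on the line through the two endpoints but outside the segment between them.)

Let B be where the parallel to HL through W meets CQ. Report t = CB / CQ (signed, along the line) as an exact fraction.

t = 24/53

Assign Q = (0, 0), H = (1, 0), D = (0, 1), C = (-1, 4) — the answer is frame-independent, so this choice is without loss of generality.
1. W is the centroid of triangle DQH ⇒ W = (1/3, 1/3)
2. L lies on line WC with WL:LC = 5:(-1) ⇒ L = (-4/3, 59/12)
through W parallel to HL: direction (-7/3, 59/12); meets CQ at B = (-29/53, 116/53)
B = C + t·(Q−C) with t = 24/53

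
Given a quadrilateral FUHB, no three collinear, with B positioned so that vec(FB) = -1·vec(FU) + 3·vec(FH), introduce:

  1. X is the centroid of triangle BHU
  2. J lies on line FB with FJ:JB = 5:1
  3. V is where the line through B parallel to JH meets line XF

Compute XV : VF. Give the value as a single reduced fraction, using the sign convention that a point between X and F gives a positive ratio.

XV:VF = 1/9

Set F = (0, 0), U = (1, 0), H = (0, 1), B = (-1, 3); any affine frame gives the same invariant.
1. X is the centroid of triangle BHU ⇒ X = (0, 4/3)
2. J lies on line FB with FJ:JB = 5:1 ⇒ J = (-5/6, 5/2)
3. V is where the line through B parallel to JH meets line XF ⇒ V = (0, 6/5)
V = X + t·(F−X) with t = 1/10, so XV:VF = t:(1−t) = 1/10:9/10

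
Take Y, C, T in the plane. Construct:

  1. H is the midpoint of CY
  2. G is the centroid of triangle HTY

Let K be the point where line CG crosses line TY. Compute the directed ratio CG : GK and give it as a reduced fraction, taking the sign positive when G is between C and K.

CG:GK = 5

Set Y = (0, 0), C = (1, 0), T = (0, 1); any affine frame gives the same invariant.
1. H is the midpoint of CY ⇒ H = (1/2, 0)
2. G is the centroid of triangle HTY ⇒ G = (1/6, 1/3)
line CG meets TY at K = (0, 2/5)
G = C + t·(K−C) with t = 5/6, so CG:GK = 5/6:1/6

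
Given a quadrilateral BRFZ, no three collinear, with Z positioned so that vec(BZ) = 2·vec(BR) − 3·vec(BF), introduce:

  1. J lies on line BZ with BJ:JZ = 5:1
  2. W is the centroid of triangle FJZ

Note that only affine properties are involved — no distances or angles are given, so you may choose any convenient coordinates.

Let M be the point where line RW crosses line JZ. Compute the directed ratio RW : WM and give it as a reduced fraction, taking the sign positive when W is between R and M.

RW:WM = 7/2

Set B = (0, 0), R = (1, 0), F = (0, 1), Z = (2, -3); any affine frame gives the same invariant.
1. J lies on line BZ with BJ:JZ = 5:1 ⇒ J = (5/3, -5/2)
2. W is the centroid of triangle FJZ ⇒ W = (11/9, -3/2)
line RW meets JZ at M = (9/7, -27/14)
W = R + t·(M−R) with t = 7/9, so RW:WM = 7/9:2/9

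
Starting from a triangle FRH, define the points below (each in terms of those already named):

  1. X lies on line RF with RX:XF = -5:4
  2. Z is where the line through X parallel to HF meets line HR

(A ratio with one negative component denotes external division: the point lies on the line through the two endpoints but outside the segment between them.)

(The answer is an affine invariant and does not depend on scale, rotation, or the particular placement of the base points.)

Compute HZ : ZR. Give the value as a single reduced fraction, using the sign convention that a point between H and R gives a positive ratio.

HZ:ZR = -4/5

Assign F = (0, 0), R = (1, 0), H = (0, 1) — the answer is frame-independent, so this choice is without loss of generality.
1. X lies on line RF with RX:XF = -5:4 ⇒ X = (-4, 0)
2. Z is where the line through X parallel to HF meets line HR ⇒ Z = (-4, 5)
Z = H + t·(R−H) with t = -4, so HZ:ZR = t:(1−t) = -4:5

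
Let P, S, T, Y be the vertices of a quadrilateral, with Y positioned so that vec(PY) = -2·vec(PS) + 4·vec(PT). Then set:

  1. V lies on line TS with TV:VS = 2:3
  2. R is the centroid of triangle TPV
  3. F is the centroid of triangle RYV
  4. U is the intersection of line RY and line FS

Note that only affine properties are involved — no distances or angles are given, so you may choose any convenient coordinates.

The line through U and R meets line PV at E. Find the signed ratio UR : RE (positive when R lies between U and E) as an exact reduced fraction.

UR:RE = 155/17

Set P = (0, 0), S = (1, 0), T = (0, 1), Y = (-2, 4); any affine frame gives the same invariant.
1. V lies on line TS with TV:VS = 2:3 ⇒ V = (2/5, 3/5)
2. R is the centroid of triangle TPV ⇒ R = (2/15, 8/15)
3. F is the centroid of triangle RYV ⇒ F = (-22/45, 77/45)
4. U is the intersection of line RY and line FS ⇒ U = (-214/255, 539/255)
line UR meets PV at E = (6/25, 9/25)
R = U + t·(E−U) with t = 155/172, so UR:RE = 155/172:17/172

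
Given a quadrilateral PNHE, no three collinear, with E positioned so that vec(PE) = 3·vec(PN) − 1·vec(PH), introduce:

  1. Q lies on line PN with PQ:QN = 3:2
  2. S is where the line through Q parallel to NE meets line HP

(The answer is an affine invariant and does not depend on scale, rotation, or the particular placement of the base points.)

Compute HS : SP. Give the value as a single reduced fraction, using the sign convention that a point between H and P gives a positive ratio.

HS:SP = 7/3

Set P = (0, 0), N = (1, 0), H = (0, 1), E = (3, -1); any affine frame gives the same invariant.
1. Q lies on line PN with PQ:QN = 3:2 ⇒ Q = (3/5, 0)
2. S is where the line through Q parallel to NE meets line HP ⇒ S = (0, 3/10)
S = H + t·(P−H) with t = 7/10, so HS:SP = t:(1−t) = 7/10:3/10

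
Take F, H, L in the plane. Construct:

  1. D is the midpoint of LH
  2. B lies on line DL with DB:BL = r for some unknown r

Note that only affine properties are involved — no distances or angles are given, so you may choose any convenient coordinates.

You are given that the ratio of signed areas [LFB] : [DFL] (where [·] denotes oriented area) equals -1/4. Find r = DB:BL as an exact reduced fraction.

Work in coordinates with F = (0, 0), H = (1, 0), L = (0, 1).
1. D is the midpoint of LH ⇒ D = (1/2, 1/2)
2. With DB:BL = r, write λ = r/(r+1) so B = D + λ·(L−D); B is affine-linear in λ
Every point depending on B is an affine combination of B and λ-independent points, so each such coordinate is linear in λ; the λ² term in each signed area is a multiple of (L−D)×(L−D) = 0, so 2·[LFB] and 2·[DFL] are each linear in λ. Evaluating at λ=0 and λ=1:
  2·[LFB] = -1/2·λ + 1/2,   2·[DFL] = -1/2
So [LFB]:[DFL] = (-1/2·λ + 1/2) / (-1/2). Setting this equal to -1/4:
  -1/2·λ + 1/2 = -1/4·(-1/2)  ⇒  λ = 3/4
Then r = λ/(1−λ) = (3/4)/(1/4) = 3. Check: with r = 3, B = (1/8, 7/8) and [LFB]:[DFL] = -1/4 as required.

r = 3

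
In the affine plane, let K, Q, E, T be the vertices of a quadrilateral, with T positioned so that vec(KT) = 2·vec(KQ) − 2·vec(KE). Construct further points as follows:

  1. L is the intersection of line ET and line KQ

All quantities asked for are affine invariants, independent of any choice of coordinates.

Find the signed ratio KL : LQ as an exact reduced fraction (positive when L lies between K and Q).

KL:LQ = 2

Set K = (0, 0), Q = (1, 0), E = (0, 1), T = (2, -2); any affine frame gives the same invariant.
1. L is the intersection of line ET and line KQ ⇒ L = (2/3, 0)
L = K + t·(Q−K) with t = 2/3, so KL:LQ = t:(1−t) = 2/3:1/3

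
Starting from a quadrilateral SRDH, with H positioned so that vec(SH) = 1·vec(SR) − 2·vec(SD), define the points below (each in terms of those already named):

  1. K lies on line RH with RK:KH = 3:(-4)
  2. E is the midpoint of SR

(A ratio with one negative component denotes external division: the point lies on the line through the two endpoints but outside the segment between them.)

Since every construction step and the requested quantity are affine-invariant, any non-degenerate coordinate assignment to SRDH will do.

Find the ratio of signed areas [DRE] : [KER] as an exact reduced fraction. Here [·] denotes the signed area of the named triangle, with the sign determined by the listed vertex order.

Assign S = (0, 0), R = (1, 0), D = (0, 1), H = (1, -2) — the answer is frame-independent, so this choice is without loss of generality.
1. K lies on line RH with RK:KH = 3:(-4) ⇒ K = (1, 6)
2. E is the midpoint of SR ⇒ E = (1/2, 0)
2·[DRE] = -1/2, 2·[KER] = 3
[DRE]:[KER] = -1/2:3 = -1/6

[DRE]:[KER] = -1/6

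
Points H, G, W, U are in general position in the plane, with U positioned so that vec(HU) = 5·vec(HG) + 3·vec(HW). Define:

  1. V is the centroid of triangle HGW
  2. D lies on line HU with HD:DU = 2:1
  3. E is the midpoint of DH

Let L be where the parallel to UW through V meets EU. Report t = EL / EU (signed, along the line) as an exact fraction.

t = -1/5

Choose coordinates H = (0, 0), G = (1, 0), W = (0, 1), U = (5, 3).
1. V is the centroid of triangle HGW ⇒ V = (1/3, 1/3)
2. D lies on line HU with HD:DU = 2:1 ⇒ D = (10/3, 2)
3. E is the midpoint of DH ⇒ E = (5/3, 1)
through V parallel to UW: direction (-5, -2); meets EU at L = (1, 3/5)
L = E + t·(U−E) with t = -1/5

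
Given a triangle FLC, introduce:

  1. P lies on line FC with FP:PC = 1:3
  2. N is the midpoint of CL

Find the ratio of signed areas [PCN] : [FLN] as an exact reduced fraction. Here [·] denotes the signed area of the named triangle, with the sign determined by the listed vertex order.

[PCN]:[FLN] = -3/4

Set F = (0, 0), L = (1, 0), C = (0, 1); any affine frame gives the same invariant.
1. P lies on line FC with FP:PC = 1:3 ⇒ P = (0, 1/4)
2. N is the midpoint of CL ⇒ N = (1/2, 1/2)
2·[PCN] = -3/8, 2·[FLN] = 1/2
[PCN]:[FLN] = -3/8:1/2 = -3/4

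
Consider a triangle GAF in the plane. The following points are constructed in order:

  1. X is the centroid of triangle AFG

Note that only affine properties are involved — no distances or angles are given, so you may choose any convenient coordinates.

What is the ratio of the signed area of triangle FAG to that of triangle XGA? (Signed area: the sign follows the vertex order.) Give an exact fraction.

Assign G = (0, 0), A = (1, 0), F = (0, 1) — the answer is frame-independent, so this choice is without loss of generality.
1. X is the centroid of triangle AFG ⇒ X = (1/3, 1/3)
2·[FAG] = -1, 2·[XGA] = 1/3
[FAG]:[XGA] = -1:1/3 = -3

[FAG]:[XGA] = -3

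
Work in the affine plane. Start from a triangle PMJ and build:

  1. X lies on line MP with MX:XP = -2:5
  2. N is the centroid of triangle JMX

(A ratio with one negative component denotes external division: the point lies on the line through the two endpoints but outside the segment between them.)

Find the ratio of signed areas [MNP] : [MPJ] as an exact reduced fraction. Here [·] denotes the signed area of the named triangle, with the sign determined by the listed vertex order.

Assign P = (0, 0), M = (1, 0), J = (0, 1) — the answer is frame-independent, so this choice is without loss of generality.
1. X lies on line MP with MX:XP = -2:5 ⇒ X = (5/3, 0)
2. N is the centroid of triangle JMX ⇒ N = (8/9, 1/3)
2·[MNP] = 1/3, 2·[MPJ] = -1
[MNP]:[MPJ] = 1/3:-1 = -1/3

[MNP]:[MPJ] = -1/3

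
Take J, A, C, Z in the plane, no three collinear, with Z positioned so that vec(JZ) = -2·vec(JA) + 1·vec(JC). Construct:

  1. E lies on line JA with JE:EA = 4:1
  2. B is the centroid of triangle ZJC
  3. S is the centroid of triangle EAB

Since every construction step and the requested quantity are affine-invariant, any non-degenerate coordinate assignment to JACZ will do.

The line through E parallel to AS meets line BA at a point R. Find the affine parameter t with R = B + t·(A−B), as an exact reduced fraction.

Choose coordinates J = (0, 0), A = (1, 0), C = (0, 1), Z = (-2, 1).
1. E lies on line JA with JE:EA = 4:1 ⇒ E = (4/5, 0)
2. B is the centroid of triangle ZJC ⇒ B = (-2/3, 2/3)
3. S is the centroid of triangle EAB ⇒ S = (17/45, 2/9)
through E parallel to AS: direction (-28/45, 2/9); meets BA at R = (8/3, -2/3)
R = B + t·(A−B) with t = 2

t = 2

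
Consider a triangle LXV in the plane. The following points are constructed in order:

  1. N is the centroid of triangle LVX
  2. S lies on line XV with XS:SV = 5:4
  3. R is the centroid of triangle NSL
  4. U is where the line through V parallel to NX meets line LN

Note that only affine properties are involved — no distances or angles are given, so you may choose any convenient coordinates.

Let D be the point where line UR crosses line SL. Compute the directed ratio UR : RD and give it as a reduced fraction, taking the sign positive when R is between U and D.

UR:RD = 5

Choose coordinates L = (0, 0), X = (1, 0), V = (0, 1).
1. N is the centroid of triangle LVX ⇒ N = (1/3, 1/3)
2. S lies on line XV with XS:SV = 5:4 ⇒ S = (4/9, 5/9)
3. R is the centroid of triangle NSL ⇒ R = (7/27, 8/27)
4. U is where the line through V parallel to NX meets line LN ⇒ U = (2/3, 2/3)
line UR meets SL at D = (8/45, 2/9)
R = U + t·(D−U) with t = 5/6, so UR:RD = 5/6:1/6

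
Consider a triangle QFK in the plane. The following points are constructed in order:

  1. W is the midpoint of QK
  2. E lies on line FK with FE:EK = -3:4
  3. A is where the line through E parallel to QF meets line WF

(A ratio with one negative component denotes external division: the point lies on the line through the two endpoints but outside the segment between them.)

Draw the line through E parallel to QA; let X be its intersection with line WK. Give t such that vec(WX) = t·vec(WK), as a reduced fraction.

t = -25/7

Assign Q = (0, 0), F = (1, 0), K = (0, 1) — the answer is frame-independent, so this choice is without loss of generality.
1. W is the midpoint of QK ⇒ W = (0, 1/2)
2. E lies on line FK with FE:EK = -3:4 ⇒ E = (4, -3)
3. A is where the line through E parallel to QF meets line WF ⇒ A = (7, -3)
through E parallel to QA: direction (7, -3); meets WK at X = (0, -9/7)
X = W + t·(K−W) with t = -25/7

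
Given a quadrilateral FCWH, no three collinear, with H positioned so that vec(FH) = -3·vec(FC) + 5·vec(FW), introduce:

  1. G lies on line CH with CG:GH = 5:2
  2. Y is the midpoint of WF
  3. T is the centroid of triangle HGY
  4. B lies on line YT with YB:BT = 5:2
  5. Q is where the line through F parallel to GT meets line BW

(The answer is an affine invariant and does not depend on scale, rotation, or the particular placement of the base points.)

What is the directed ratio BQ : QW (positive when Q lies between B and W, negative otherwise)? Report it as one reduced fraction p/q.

BQ:QW = 5/14

Choose coordinates F = (0, 0), C = (1, 0), W = (0, 1), H = (-3, 5).
1. G lies on line CH with CG:GH = 5:2 ⇒ G = (-13/7, 25/7)
2. Y is the midpoint of WF ⇒ Y = (0, 1/2)
3. T is the centroid of triangle HGY ⇒ T = (-34/21, 127/42)
4. B lies on line YT with YB:BT = 5:2 ⇒ B = (-170/147, 677/294)
5. Q is where the line through F parallel to GT meets line BW ⇒ Q = (-340/399, 782/399)
Q = B + t·(W−B) with t = 5/19, so BQ:QW = t:(1−t) = 5/19:14/19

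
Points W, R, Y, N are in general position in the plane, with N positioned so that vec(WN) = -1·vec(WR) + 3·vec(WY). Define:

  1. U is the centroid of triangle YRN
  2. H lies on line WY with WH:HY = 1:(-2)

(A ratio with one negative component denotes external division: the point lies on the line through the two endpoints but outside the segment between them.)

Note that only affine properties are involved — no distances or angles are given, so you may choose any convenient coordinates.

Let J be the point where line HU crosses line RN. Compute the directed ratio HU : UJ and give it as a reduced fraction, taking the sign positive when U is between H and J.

HU:UJ = 14

Assign W = (0, 0), R = (1, 0), Y = (0, 1), N = (-1, 3) — the answer is frame-independent, so this choice is without loss of generality.
1. U is the centroid of triangle YRN ⇒ U = (0, 4/3)
2. H lies on line WY with WH:HY = 1:(-2) ⇒ H = (0, -1)
line HU meets RN at J = (0, 3/2)
U = H + t·(J−H) with t = 14/15, so HU:UJ = 14/15:1/15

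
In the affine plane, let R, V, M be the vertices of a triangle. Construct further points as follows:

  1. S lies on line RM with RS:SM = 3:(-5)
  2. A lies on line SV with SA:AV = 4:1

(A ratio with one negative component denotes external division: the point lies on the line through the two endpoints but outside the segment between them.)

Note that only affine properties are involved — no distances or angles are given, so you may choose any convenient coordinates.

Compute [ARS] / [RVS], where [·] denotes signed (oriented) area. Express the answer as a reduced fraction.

Choose coordinates R = (0, 0), V = (1, 0), M = (0, 1).
1. S lies on line RM with RS:SM = 3:(-5) ⇒ S = (0, -3/2)
2. A lies on line SV with SA:AV = 4:1 ⇒ A = (4/5, -3/10)
2·[ARS] = 6/5, 2·[RVS] = -3/2
[ARS]:[RVS] = 6/5:-3/2 = -4/5

[ARS]:[RVS] = -4/5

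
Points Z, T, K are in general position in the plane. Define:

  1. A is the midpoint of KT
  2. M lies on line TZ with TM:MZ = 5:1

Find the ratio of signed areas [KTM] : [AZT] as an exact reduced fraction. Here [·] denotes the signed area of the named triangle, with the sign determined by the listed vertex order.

Set Z = (0, 0), T = (1, 0), K = (0, 1); any affine frame gives the same invariant.
1. A is the midpoint of KT ⇒ A = (1/2, 1/2)
2. M lies on line TZ with TM:MZ = 5:1 ⇒ M = (1/6, 0)
2·[KTM] = -5/6, 2·[AZT] = 1/2
[KTM]:[AZT] = -5/6:1/2 = -5/3

[KTM]:[AZT] = -5/3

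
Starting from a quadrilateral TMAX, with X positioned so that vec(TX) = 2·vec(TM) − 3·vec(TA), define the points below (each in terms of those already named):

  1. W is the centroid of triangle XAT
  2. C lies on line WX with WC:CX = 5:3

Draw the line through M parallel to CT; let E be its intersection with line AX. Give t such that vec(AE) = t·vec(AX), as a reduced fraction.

t = -5/14

Set T = (0, 0), M = (1, 0), A = (0, 1), X = (2, -3); any affine frame gives the same invariant.
1. W is the centroid of triangle XAT ⇒ W = (2/3, -2/3)
2. C lies on line WX with WC:CX = 5:3 ⇒ C = (3/2, -17/8)
through M parallel to CT: direction (-3/2, 17/8); meets AX at E = (-5/7, 17/7)
E = A + t·(X−A) with t = -5/14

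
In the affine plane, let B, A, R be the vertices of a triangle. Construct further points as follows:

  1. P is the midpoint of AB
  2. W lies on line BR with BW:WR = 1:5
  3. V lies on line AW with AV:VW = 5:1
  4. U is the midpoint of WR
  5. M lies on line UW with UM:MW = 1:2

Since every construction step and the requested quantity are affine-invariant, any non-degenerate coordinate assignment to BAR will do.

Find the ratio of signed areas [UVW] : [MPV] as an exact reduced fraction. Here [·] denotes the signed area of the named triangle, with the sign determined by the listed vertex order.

Set B = (0, 0), A = (1, 0), R = (0, 1); any affine frame gives the same invariant.
1. P is the midpoint of AB ⇒ P = (1/2, 0)
2. W lies on line BR with BW:WR = 1:5 ⇒ W = (0, 1/6)
3. V lies on line AW with AV:VW = 5:1 ⇒ V = (1/6, 5/36)
4. U is the midpoint of WR ⇒ U = (0, 7/12)
5. M lies on line UW with UM:MW = 1:2 ⇒ M = (0, 4/9)
2·[UVW] = -5/72, 2·[MPV] = -17/216
[UVW]:[MPV] = -5/72:-17/216 = 15/17

[UVW]:[MPV] = 15/17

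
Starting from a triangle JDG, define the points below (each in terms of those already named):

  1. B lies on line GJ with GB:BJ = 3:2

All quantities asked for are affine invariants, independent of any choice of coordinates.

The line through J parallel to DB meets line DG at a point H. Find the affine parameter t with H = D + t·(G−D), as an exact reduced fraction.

Assign J = (0, 0), D = (1, 0), G = (0, 1) — the answer is frame-independent, so this choice is without loss of generality.
1. B lies on line GJ with GB:BJ = 3:2 ⇒ B = (0, 2/5)
through J parallel to DB: direction (-1, 2/5); meets DG at H = (5/3, -2/3)
H = D + t·(G−D) with t = -2/3

t = -2/3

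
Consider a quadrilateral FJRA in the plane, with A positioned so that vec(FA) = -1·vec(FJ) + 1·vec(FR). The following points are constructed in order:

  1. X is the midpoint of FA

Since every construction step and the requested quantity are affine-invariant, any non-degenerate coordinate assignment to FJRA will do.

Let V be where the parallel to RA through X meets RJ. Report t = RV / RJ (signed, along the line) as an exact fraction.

Assign F = (0, 0), J = (1, 0), R = (0, 1), A = (-1, 1) — the answer is frame-independent, so this choice is without loss of generality.
1. X is the midpoint of FA ⇒ X = (-1/2, 1/2)
through X parallel to RA: direction (-1, 0); meets RJ at V = (1/2, 1/2)
V = R + t·(J−R) with t = 1/2

t = 1/2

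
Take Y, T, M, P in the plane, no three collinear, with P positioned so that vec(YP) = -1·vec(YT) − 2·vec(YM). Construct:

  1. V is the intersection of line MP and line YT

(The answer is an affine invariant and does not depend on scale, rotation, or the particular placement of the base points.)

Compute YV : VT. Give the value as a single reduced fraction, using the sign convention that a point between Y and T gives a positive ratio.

Work in coordinates with Y = (0, 0), T = (1, 0), M = (0, 1), P = (-1, -2).
1. V is the intersection of line MP and line YT ⇒ V = (-1/3, 0)
V = Y + t·(T−Y) with t = -1/3, so YV:VT = t:(1−t) = -1/3:4/3

YV:VT = -1/4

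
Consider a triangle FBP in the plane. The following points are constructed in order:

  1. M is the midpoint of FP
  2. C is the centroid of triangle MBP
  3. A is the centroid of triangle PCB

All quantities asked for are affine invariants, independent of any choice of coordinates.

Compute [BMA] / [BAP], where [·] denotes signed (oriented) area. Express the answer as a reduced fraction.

Choose coordinates F = (0, 0), B = (1, 0), P = (0, 1).
1. M is the midpoint of FP ⇒ M = (0, 1/2)
2. C is the centroid of triangle MBP ⇒ C = (1/3, 1/2)
3. A is the centroid of triangle PCB ⇒ A = (4/9, 1/2)
2·[BMA] = -2/9, 2·[BAP] = -1/18
[BMA]:[BAP] = -2/9:-1/18 = 4

[BMA]:[BAP] = 4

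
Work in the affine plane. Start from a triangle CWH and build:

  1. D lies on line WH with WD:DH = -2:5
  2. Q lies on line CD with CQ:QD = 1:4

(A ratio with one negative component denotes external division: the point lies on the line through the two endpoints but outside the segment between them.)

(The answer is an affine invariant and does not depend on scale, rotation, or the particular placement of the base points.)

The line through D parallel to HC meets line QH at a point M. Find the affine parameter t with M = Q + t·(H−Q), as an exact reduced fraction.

t = -4

Choose coordinates C = (0, 0), W = (1, 0), H = (0, 1).
1. D lies on line WH with WD:DH = -2:5 ⇒ D = (5/3, -2/3)
2. Q lies on line CD with CQ:QD = 1:4 ⇒ Q = (1/3, -2/15)
through D parallel to HC: direction (0, -1); meets QH at M = (5/3, -14/3)
M = Q + t·(H−Q) with t = -4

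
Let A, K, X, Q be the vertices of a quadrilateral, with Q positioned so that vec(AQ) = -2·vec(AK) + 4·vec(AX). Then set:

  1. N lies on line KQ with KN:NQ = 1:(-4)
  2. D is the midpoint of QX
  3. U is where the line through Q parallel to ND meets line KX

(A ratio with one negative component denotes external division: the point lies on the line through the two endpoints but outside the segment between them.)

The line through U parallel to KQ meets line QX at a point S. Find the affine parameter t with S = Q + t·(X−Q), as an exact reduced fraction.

Work in coordinates with A = (0, 0), K = (1, 0), X = (0, 1), Q = (-2, 4).
1. N lies on line KQ with KN:NQ = 1:(-4) ⇒ N = (2, -4/3)
2. D is the midpoint of QX ⇒ D = (-1, 5/2)
3. U is where the line through Q parallel to ND meets line KX ⇒ U = (8/5, -3/5)
through U parallel to KQ: direction (-3, 4); meets QX at S = (-16/5, 29/5)
S = Q + t·(X−Q) with t = -3/5

t = -3/5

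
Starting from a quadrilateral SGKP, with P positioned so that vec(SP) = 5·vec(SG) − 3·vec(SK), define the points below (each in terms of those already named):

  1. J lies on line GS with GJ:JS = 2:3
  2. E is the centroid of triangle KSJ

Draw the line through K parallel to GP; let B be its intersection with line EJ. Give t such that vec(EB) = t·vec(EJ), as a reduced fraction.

Choose coordinates S = (0, 0), G = (1, 0), K = (0, 1), P = (5, -3).
1. J lies on line GS with GJ:JS = 2:3 ⇒ J = (3/5, 0)
2. E is the centroid of triangle KSJ ⇒ E = (1/5, 1/3)
through K parallel to GP: direction (4, -3); meets EJ at B = (-6, 11/2)
B = E + t·(J−E) with t = -31/2

t = -31/2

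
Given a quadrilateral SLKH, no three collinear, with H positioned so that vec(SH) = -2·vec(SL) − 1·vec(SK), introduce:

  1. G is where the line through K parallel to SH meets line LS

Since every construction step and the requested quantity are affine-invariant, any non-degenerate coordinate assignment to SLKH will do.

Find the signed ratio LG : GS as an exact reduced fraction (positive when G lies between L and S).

LG:GS = -3/2

Set S = (0, 0), L = (1, 0), K = (0, 1), H = (-2, -1); any affine frame gives the same invariant.
1. G is where the line through K parallel to SH meets line LS ⇒ G = (-2, 0)
G = L + t·(S−L) with t = 3, so LG:GS = t:(1−t) = 3:-2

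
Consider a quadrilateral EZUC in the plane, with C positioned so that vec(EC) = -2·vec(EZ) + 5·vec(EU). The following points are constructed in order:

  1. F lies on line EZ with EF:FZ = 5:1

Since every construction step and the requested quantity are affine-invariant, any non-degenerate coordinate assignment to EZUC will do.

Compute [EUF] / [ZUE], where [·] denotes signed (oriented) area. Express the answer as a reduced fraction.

[EUF]:[ZUE] = -5/6

Work in coordinates with E = (0, 0), Z = (1, 0), U = (0, 1), C = (-2, 5).
1. F lies on line EZ with EF:FZ = 5:1 ⇒ F = (5/6, 0)
2·[EUF] = -5/6, 2·[ZUE] = 1
[EUF]:[ZUE] = -5/6:1 = -5/6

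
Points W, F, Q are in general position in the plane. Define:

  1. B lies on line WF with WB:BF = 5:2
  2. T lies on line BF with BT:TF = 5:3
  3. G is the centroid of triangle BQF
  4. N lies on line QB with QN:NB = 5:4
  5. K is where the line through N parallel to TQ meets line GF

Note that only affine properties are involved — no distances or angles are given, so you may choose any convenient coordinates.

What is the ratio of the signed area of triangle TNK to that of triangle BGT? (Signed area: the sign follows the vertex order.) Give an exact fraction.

Assign W = (0, 0), F = (1, 0), Q = (0, 1) — the answer is frame-independent, so this choice is without loss of generality.
1. B lies on line WF with WB:BF = 5:2 ⇒ B = (5/7, 0)
2. T lies on line BF with BT:TF = 5:3 ⇒ T = (25/28, 0)
3. G is the centroid of triangle BQF ⇒ G = (4/7, 1/3)
4. N lies on line QB with QN:NB = 5:4 ⇒ N = (25/63, 4/9)
5. K is where the line through N parallel to TQ meets line GF ⇒ K = (25/77, 52/99)
2·[TNK] = -50/6237, 2·[BGT] = -5/84
[TNK]:[BGT] = -50/6237:-5/84 = 40/297

[TNK]:[BGT] = 40/297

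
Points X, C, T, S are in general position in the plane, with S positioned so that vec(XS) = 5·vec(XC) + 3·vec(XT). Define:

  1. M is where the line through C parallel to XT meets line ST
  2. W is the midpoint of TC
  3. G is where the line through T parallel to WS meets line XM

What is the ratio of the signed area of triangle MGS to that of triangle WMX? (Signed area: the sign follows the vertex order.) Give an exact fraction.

[MGS]:[WMX] = -70/19

Work in coordinates with X = (0, 0), C = (1, 0), T = (0, 1), S = (5, 3).
1. M is where the line through C parallel to XT meets line ST ⇒ M = (1, 7/5)
2. W is the midpoint of TC ⇒ W = (1/2, 1/2)
3. G is where the line through T parallel to WS meets line XM ⇒ G = (45/38, 63/38)
2·[MGS] = -14/19, 2·[WMX] = 1/5
[MGS]:[WMX] = -14/19:1/5 = -70/19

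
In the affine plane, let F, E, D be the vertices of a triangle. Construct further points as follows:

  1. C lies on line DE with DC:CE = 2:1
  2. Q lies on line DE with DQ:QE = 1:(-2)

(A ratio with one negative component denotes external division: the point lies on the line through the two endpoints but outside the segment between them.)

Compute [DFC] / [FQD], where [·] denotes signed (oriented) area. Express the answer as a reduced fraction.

[DFC]:[FQD] = -2/3

Assign F = (0, 0), E = (1, 0), D = (0, 1) — the answer is frame-independent, so this choice is without loss of generality.
1. C lies on line DE with DC:CE = 2:1 ⇒ C = (2/3, 1/3)
2. Q lies on line DE with DQ:QE = 1:(-2) ⇒ Q = (-1, 2)
2·[DFC] = 2/3, 2·[FQD] = -1
[DFC]:[FQD] = 2/3:-1 = -2/3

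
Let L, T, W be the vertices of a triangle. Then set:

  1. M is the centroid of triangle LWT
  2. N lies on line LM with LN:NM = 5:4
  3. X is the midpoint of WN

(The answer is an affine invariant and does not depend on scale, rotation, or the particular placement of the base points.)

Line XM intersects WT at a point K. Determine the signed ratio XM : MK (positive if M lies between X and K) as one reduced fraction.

XM:MK = -1/18

Set L = (0, 0), T = (1, 0), W = (0, 1); any affine frame gives the same invariant.
1. M is the centroid of triangle LWT ⇒ M = (1/3, 1/3)
2. N lies on line LM with LN:NM = 5:4 ⇒ N = (5/27, 5/27)
3. X is the midpoint of WN ⇒ X = (5/54, 16/27)
line XM meets WT at K = (-4, 5)
M = X + t·(K−X) with t = -1/17, so XM:MK = -1/17:18/17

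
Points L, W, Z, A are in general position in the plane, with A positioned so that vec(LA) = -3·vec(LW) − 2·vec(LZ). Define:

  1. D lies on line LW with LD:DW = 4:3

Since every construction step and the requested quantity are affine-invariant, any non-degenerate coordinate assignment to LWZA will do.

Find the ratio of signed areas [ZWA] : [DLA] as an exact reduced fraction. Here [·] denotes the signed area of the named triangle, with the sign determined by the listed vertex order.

Work in coordinates with L = (0, 0), W = (1, 0), Z = (0, 1), A = (-3, -2).
1. D lies on line LW with LD:DW = 4:3 ⇒ D = (4/7, 0)
2·[ZWA] = -6, 2·[DLA] = 8/7
[ZWA]:[DLA] = -6:8/7 = -21/4

[ZWA]:[DLA] = -21/4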